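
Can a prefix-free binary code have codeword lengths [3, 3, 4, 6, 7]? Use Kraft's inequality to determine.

Kraft inequality: Σ 2^(-l_i) ≤ 1 for prefix-free code
Calculating: 2^(-3) + 2^(-3) + 2^(-4) + 2^(-6) + 2^(-7)
= 0.125 + 0.125 + 0.0625 + 0.015625 + 0.0078125
= 0.3359
Since 0.3359 ≤ 1, prefix-free code exists


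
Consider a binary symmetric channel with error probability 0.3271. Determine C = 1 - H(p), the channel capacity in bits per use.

For BSC with error probability p:
C = 1 - H(p) where H(p) is binary entropy
H(0.3271) = -0.3271 × log₂(0.3271) - 0.6729 × log₂(0.6729)
H(p) = 0.9119
C = 1 - 0.9119 = 0.0881 bits/use


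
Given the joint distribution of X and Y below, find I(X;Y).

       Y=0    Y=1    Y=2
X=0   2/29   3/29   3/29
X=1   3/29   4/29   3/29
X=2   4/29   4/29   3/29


H(X) = 1.5727, H(Y) = 1.5782, H(X,Y) = 3.1416
I(X;Y) = H(X) + H(Y) - H(X,Y) = 0.0093 bits


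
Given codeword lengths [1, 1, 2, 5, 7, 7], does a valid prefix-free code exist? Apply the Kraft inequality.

Kraft inequality: Σ 2^(-l_i) ≤ 1 for prefix-free code
Calculating: 2^(-1) + 2^(-1) + 2^(-2) + 2^(-5) + 2^(-7) + 2^(-7)
= 0.5 + 0.5 + 0.25 + 0.03125 + 0.0078125 + 0.0078125
= 1.2969
Since 1.2969 > 1, prefix-free code does not exist


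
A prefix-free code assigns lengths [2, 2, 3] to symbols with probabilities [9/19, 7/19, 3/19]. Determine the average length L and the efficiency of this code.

Average length L = Σ p_i × l_i = 2.1579 bits
Entropy H = 1.4618 bits
Efficiency η = H/L × 100% = 67.74%


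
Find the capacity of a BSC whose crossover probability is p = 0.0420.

For BSC with error probability p:
C = 1 - H(p) where H(p) is binary entropy
H(0.0420) = -0.0420 × log₂(0.0420) - 0.9580 × log₂(0.9580)
H(p) = 0.2514
C = 1 - 0.2514 = 0.7486 bits/use


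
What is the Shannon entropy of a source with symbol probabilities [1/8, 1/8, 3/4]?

H(X) = -Σ p(x) log₂ p(x)
  -1/8 × log₂(1/8) = 0.3750
  -1/8 × log₂(1/8) = 0.3750
  -3/4 × log₂(3/4) = 0.3113
H(X) = 1.0613 bits


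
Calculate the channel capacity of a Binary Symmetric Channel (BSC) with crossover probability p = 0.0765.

For BSC with error probability p:
C = 1 - H(p) where H(p) is binary entropy
H(0.0765) = -0.0765 × log₂(0.0765) - 0.9235 × log₂(0.9235)
H(p) = 0.3897
C = 1 - 0.3897 = 0.6103 bits/use


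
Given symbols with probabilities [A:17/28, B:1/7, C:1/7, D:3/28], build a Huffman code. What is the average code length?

Huffman tree construction:
Combine smallest probabilities repeatedly
Resulting codes:
  A: 1 (length 1)
  B: 011 (length 3)
  C: 00 (length 2)
  D: 010 (length 3)
Average length = Σ p(s) × length(s) = 1.6429 bits


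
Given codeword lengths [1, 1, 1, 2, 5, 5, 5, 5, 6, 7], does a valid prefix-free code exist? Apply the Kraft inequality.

Kraft inequality: Σ 2^(-l_i) ≤ 1 for prefix-free code
Calculating: 2^(-1) + 2^(-1) + 2^(-1) + 2^(-2) + 2^(-5) + 2^(-5) + 2^(-5) + 2^(-5) + 2^(-6) + 2^(-7)
= 0.5 + 0.5 + 0.5 + 0.25 + 0.03125 + 0.03125 + 0.03125 + 0.03125 + 0.015625 + 0.0078125
= 1.8984
Since 1.8984 > 1, prefix-free code does not exist


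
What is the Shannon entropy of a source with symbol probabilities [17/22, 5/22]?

H(X) = -Σ p(x) log₂ p(x)
  -17/22 × log₂(17/22) = 0.2874
  -5/22 × log₂(5/22) = 0.4858
H(X) = 0.7732 bits


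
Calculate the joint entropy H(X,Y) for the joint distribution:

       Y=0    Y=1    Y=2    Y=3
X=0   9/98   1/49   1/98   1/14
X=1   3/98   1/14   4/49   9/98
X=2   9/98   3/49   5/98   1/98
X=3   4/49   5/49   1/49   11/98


H(X,Y) = -Σ p(x,y) log₂ p(x,y)
  p(0,0)=9/98: -0.0918 × log₂(0.0918) = 0.3164
  p(0,1)=1/49: -0.0204 × log₂(0.0204) = 0.1146
  p(0,2)=1/98: -0.0102 × log₂(0.0102) = 0.0675
  p(0,3)=1/14: -0.0714 × log₂(0.0714) = 0.2720
  p(1,0)=3/98: -0.0306 × log₂(0.0306) = 0.1540
  p(1,1)=1/14: -0.0714 × log₂(0.0714) = 0.2720
  p(1,2)=4/49: -0.0816 × log₂(0.0816) = 0.2951
  p(1,3)=9/98: -0.0918 × log₂(0.0918) = 0.3164
  p(2,0)=9/98: -0.0918 × log₂(0.0918) = 0.3164
  p(2,1)=3/49: -0.0612 × log₂(0.0612) = 0.2467
  p(2,2)=5/98: -0.0510 × log₂(0.0510) = 0.2190
  p(2,3)=1/98: -0.0102 × log₂(0.0102) = 0.0675
  p(3,0)=4/49: -0.0816 × log₂(0.0816) = 0.2951
  p(3,1)=5/49: -0.1020 × log₂(0.1020) = 0.3360
  p(3,2)=1/49: -0.0204 × log₂(0.0204) = 0.1146
  p(3,3)=11/98: -0.1122 × log₂(0.1122) = 0.3542
H(X,Y) = 3.7572 bits


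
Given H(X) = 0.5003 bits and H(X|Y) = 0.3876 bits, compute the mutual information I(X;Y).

I(X;Y) = H(X) - H(X|Y)
I(X;Y) = 0.5003 - 0.3876 = 0.1127 bits


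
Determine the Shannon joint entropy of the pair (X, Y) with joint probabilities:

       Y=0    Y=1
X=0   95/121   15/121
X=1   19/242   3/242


H(X,Y) = -Σ p(x,y) log₂ p(x,y)
  p(0,0)=95/121: -0.7851 × log₂(0.7851) = 0.2740
  p(0,1)=15/121: -0.1240 × log₂(0.1240) = 0.3734
  p(1,0)=19/242: -0.0785 × log₂(0.0785) = 0.2882
  p(1,1)=3/242: -0.0124 × log₂(0.0124) = 0.0785
H(X,Y) = 1.0141 bits


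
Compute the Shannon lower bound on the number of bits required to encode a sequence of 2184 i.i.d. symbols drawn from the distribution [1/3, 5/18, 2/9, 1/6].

Entropy H = 1.9547 bits/symbol
Minimum bits = H × n = 1.9547 × 2184
= 4269.03 bits


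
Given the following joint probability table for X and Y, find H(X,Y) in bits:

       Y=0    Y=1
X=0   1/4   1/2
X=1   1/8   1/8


H(X,Y) = -Σ p(x,y) log₂ p(x,y)
  p(0,0)=1/4: -0.2500 × log₂(0.2500) = 0.5000
  p(0,1)=1/2: -0.5000 × log₂(0.5000) = 0.5000
  p(1,0)=1/8: -0.1250 × log₂(0.1250) = 0.3750
  p(1,1)=1/8: -0.1250 × log₂(0.1250) = 0.3750
H(X,Y) = 1.7500 bits


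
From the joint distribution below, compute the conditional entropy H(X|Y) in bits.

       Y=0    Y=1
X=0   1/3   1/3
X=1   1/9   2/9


H(X|Y) = Σ_y p(y) H(X|Y=y)
  p(Y=0) = 4/9, H(X|Y=0) = 0.8113
  p(Y=1) = 5/9, H(X|Y=1) = 0.9710
H(X|Y) = 0.4444×0.8113 + 0.5556×0.9710 = 0.9000 bits


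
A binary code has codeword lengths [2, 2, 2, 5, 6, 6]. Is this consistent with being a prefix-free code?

Kraft inequality: Σ 2^(-l_i) ≤ 1 for prefix-free code
Calculating: 2^(-2) + 2^(-2) + 2^(-2) + 2^(-5) + 2^(-6) + 2^(-6)
= 0.25 + 0.25 + 0.25 + 0.03125 + 0.015625 + 0.015625
= 0.8125
Since 0.8125 ≤ 1, prefix-free code exists


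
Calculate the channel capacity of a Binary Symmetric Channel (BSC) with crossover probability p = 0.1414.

For BSC with error probability p:
C = 1 - H(p) where H(p) is binary entropy
H(0.1414) = -0.1414 × log₂(0.1414) - 0.8586 × log₂(0.8586)
H(p) = 0.5879
C = 1 - 0.5879 = 0.4121 bits/use


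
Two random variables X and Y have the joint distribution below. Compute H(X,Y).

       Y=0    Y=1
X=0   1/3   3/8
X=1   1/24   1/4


H(X,Y) = -Σ p(x,y) log₂ p(x,y)
  p(0,0)=1/3: -0.3333 × log₂(0.3333) = 0.5283
  p(0,1)=3/8: -0.3750 × log₂(0.3750) = 0.5306
  p(1,0)=1/24: -0.0417 × log₂(0.0417) = 0.1910
  p(1,1)=1/4: -0.2500 × log₂(0.2500) = 0.5000
H(X,Y) = 1.7500 bits


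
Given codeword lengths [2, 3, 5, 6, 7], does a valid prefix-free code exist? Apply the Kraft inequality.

Kraft inequality: Σ 2^(-l_i) ≤ 1 for prefix-free code
Calculating: 2^(-2) + 2^(-3) + 2^(-5) + 2^(-6) + 2^(-7)
= 0.25 + 0.125 + 0.03125 + 0.015625 + 0.0078125
= 0.4297
Since 0.4297 ≤ 1, prefix-free code exists


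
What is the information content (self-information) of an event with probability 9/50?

Information content I(x) = -log₂(p(x))
I = -log₂(9/50) = -log₂(0.1800)
I = 2.4739 bits


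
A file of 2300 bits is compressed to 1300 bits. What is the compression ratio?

Compression ratio = Original / Compressed
= 2300 / 1300 = 1.77:1


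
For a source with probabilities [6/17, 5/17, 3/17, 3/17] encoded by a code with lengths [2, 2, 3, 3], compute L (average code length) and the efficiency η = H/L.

Average length L = Σ p_i × l_i = 2.3529 bits
Entropy H = 1.9328 bits
Efficiency η = H/L × 100% = 82.14%


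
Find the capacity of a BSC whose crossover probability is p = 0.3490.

For BSC with error probability p:
C = 1 - H(p) where H(p) is binary entropy
H(0.3490) = -0.3490 × log₂(0.3490) - 0.6510 × log₂(0.6510)
H(p) = 0.9332
C = 1 - 0.9332 = 0.0668 bits/use


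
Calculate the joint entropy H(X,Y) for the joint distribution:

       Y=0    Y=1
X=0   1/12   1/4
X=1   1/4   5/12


H(X,Y) = -Σ p(x,y) log₂ p(x,y)
  p(0,0)=1/12: -0.0833 × log₂(0.0833) = 0.2987
  p(0,1)=1/4: -0.2500 × log₂(0.2500) = 0.5000
  p(1,0)=1/4: -0.2500 × log₂(0.2500) = 0.5000
  p(1,1)=5/12: -0.4167 × log₂(0.4167) = 0.5263
H(X,Y) = 1.8250 bits


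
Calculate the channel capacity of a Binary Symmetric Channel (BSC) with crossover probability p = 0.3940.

For BSC with error probability p:
C = 1 - H(p) where H(p) is binary entropy
H(0.3940) = -0.3940 × log₂(0.3940) - 0.6060 × log₂(0.6060)
H(p) = 0.9673
C = 1 - 0.9673 = 0.0327 bits/use


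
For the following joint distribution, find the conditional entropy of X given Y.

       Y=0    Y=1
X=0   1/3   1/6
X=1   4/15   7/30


H(X|Y) = Σ_y p(y) H(X|Y=y)
  p(Y=0) = 3/5, H(X|Y=0) = 0.9911
  p(Y=1) = 2/5, H(X|Y=1) = 0.9799
H(X|Y) = 0.6000×0.9911 + 0.4000×0.9799 = 0.9866 bits


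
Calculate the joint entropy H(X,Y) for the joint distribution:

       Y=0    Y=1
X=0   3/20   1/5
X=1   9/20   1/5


H(X,Y) = -Σ p(x,y) log₂ p(x,y)
  p(0,0)=3/20: -0.1500 × log₂(0.1500) = 0.4105
  p(0,1)=1/5: -0.2000 × log₂(0.2000) = 0.4644
  p(1,0)=9/20: -0.4500 × log₂(0.4500) = 0.5184
  p(1,1)=1/5: -0.2000 × log₂(0.2000) = 0.4644
H(X,Y) = 1.8577 bits


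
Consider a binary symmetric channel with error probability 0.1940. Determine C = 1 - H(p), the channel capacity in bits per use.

For BSC with error probability p:
C = 1 - H(p) where H(p) is binary entropy
H(0.1940) = -0.1940 × log₂(0.1940) - 0.8060 × log₂(0.8060)
H(p) = 0.7098
C = 1 - 0.7098 = 0.2902 bits/use


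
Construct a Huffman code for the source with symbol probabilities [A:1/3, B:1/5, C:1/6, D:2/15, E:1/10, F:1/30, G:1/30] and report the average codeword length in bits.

Huffman tree construction:
Combine smallest probabilities repeatedly
Resulting codes:
  A: 11 (length 2)
  B: 01 (length 2)
  C: 101 (length 3)
  D: 100 (length 3)
  E: 001 (length 3)
  F: 0000 (length 4)
  G: 0001 (length 4)
Average length = Σ p(s) × length(s) = 2.5333 bits


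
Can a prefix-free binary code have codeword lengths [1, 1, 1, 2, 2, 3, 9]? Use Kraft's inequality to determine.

Kraft inequality: Σ 2^(-l_i) ≤ 1 for prefix-free code
Calculating: 2^(-1) + 2^(-1) + 2^(-1) + 2^(-2) + 2^(-2) + 2^(-3) + 2^(-9)
= 0.5 + 0.5 + 0.5 + 0.25 + 0.25 + 0.125 + 0.001953125
= 2.1270
Since 2.1270 > 1, prefix-free code does not exist


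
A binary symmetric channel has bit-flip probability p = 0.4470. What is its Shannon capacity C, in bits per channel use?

For BSC with error probability p:
C = 1 - H(p) where H(p) is binary entropy
H(0.4470) = -0.4470 × log₂(0.4470) - 0.5530 × log₂(0.5530)
H(p) = 0.9919
C = 1 - 0.9919 = 0.0081 bits/use


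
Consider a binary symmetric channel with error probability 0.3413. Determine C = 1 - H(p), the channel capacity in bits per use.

For BSC with error probability p:
C = 1 - H(p) where H(p) is binary entropy
H(0.3413) = -0.3413 × log₂(0.3413) - 0.6587 × log₂(0.6587)
H(p) = 0.9261
C = 1 - 0.9261 = 0.0739 bits/use


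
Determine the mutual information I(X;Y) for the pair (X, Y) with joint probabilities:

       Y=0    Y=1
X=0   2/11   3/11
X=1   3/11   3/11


H(X) = 0.9940, H(Y) = 0.9940, H(X,Y) = 1.9808
I(X;Y) = H(X) + H(Y) - H(X,Y) = 0.0072 bits


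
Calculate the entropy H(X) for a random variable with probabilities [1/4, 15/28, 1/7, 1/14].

H(X) = -Σ p(x) log₂ p(x)
  -1/4 × log₂(1/4) = 0.5000
  -15/28 × log₂(15/28) = 0.4824
  -1/7 × log₂(1/7) = 0.4011
  -1/14 × log₂(1/14) = 0.2720
H(X) = 1.6554 bits


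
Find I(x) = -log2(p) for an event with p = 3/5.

Information content I(x) = -log₂(p(x))
I = -log₂(3/5) = -log₂(0.6000)
I = 0.7370 bits


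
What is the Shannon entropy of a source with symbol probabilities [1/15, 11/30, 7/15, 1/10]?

H(X) = -Σ p(x) log₂ p(x)
  -1/15 × log₂(1/15) = 0.2605
  -11/30 × log₂(11/30) = 0.5307
  -7/15 × log₂(7/15) = 0.5131
  -1/10 × log₂(1/10) = 0.3322
H(X) = 1.6365 bits


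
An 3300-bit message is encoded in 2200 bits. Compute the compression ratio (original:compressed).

Compression ratio = Original / Compressed
= 3300 / 2200 = 1.50:1


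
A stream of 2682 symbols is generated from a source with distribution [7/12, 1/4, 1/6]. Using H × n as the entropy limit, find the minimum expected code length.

Entropy H = 1.3844 bits/symbol
Minimum bits = H × n = 1.3844 × 2682
= 3713.05 bits


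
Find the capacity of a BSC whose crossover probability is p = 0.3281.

For BSC with error probability p:
C = 1 - H(p) where H(p) is binary entropy
H(0.3281) = -0.3281 × log₂(0.3281) - 0.6719 × log₂(0.6719)
H(p) = 0.9130
C = 1 - 0.9130 = 0.0870 bits/use


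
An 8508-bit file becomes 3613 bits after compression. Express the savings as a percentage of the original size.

Space savings = (1 - Compressed/Original) × 100%
= (1 - 3613/8508) × 100%
= 57.53%


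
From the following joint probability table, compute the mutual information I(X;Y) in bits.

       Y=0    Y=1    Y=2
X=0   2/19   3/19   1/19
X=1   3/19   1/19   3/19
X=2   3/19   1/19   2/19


H(X) = 1.5810, H(Y) = 1.5574, H(X,Y) = 3.0364
I(X;Y) = H(X) + H(Y) - H(X,Y) = 0.1021 bits


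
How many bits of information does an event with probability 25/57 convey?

Information content I(x) = -log₂(p(x))
I = -log₂(25/57) = -log₂(0.4386)
I = 1.1890 bits


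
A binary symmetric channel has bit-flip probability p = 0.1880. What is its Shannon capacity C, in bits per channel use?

For BSC with error probability p:
C = 1 - H(p) where H(p) is binary entropy
H(0.1880) = -0.1880 × log₂(0.1880) - 0.8120 × log₂(0.8120)
H(p) = 0.6973
C = 1 - 0.6973 = 0.3027 bits/use


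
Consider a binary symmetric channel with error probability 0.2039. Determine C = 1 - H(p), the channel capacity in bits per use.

For BSC with error probability p:
C = 1 - H(p) where H(p) is binary entropy
H(0.2039) = -0.2039 × log₂(0.2039) - 0.7961 × log₂(0.7961)
H(p) = 0.7297
C = 1 - 0.7297 = 0.2703 bits/use


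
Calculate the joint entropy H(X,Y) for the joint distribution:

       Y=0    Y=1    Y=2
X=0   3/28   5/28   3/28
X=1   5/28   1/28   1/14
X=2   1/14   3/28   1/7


H(X,Y) = -Σ p(x,y) log₂ p(x,y)
  p(0,0)=3/28: -0.1071 × log₂(0.1071) = 0.3453
  p(0,1)=5/28: -0.1786 × log₂(0.1786) = 0.4438
  p(0,2)=3/28: -0.1071 × log₂(0.1071) = 0.3453
  p(1,0)=5/28: -0.1786 × log₂(0.1786) = 0.4438
  p(1,1)=1/28: -0.0357 × log₂(0.0357) = 0.1717
  p(1,2)=1/14: -0.0714 × log₂(0.0714) = 0.2720
  p(2,0)=1/14: -0.0714 × log₂(0.0714) = 0.2720
  p(2,1)=3/28: -0.1071 × log₂(0.1071) = 0.3453
  p(2,2)=1/7: -0.1429 × log₂(0.1429) = 0.4011
H(X,Y) = 3.0401 bits


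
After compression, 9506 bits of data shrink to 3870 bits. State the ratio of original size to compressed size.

Compression ratio = Original / Compressed
= 9506 / 3870 = 2.46:1


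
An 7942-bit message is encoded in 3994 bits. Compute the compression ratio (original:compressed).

Compression ratio = Original / Compressed
= 7942 / 3994 = 1.99:1


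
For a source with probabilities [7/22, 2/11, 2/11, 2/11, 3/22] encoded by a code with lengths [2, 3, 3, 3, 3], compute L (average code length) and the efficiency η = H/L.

Average length L = Σ p_i × l_i = 2.6818 bits
Entropy H = 2.2591 bits
Efficiency η = H/L × 100% = 84.24%


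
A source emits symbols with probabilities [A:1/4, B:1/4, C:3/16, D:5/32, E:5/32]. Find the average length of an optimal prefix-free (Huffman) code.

Huffman tree construction:
Combine smallest probabilities repeatedly
Resulting codes:
  A: 01 (length 2)
  B: 10 (length 2)
  C: 00 (length 2)
  D: 110 (length 3)
  E: 111 (length 3)
Average length = Σ p(s) × length(s) = 2.3125 bits


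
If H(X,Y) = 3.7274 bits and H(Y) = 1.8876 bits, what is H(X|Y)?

Chain rule: H(X,Y) = H(X|Y) + H(Y)
H(X|Y) = H(X,Y) - H(Y) = 3.7274 - 1.8876 = 1.8398 bits


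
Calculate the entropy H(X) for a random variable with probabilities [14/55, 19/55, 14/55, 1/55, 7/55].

H(X) = -Σ p(x) log₂ p(x)
  -14/55 × log₂(14/55) = 0.5025
  -19/55 × log₂(19/55) = 0.5297
  -14/55 × log₂(14/55) = 0.5025
  -1/55 × log₂(1/55) = 0.1051
  -7/55 × log₂(7/55) = 0.3785
H(X) = 2.0183 bits


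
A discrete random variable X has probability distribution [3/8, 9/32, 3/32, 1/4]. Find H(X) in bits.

H(X) = -Σ p(x) log₂ p(x)
  -3/8 × log₂(3/8) = 0.5306
  -9/32 × log₂(9/32) = 0.5147
  -3/32 × log₂(3/32) = 0.3202
  -1/4 × log₂(1/4) = 0.5000
H(X) = 1.8655 bits


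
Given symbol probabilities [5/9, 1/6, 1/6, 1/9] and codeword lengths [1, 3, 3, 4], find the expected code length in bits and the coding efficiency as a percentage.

Average length L = Σ p_i × l_i = 2.0000 bits
Entropy H = 1.6850 bits
Efficiency η = H/L × 100% = 84.25%


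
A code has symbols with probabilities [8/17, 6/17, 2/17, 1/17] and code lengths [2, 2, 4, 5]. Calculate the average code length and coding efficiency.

Average length L = Σ p_i × l_i = 2.4118 bits
Entropy H = 1.6457 bits
Efficiency η = H/L × 100% = 68.24%


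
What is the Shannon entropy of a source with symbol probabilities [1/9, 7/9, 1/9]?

H(X) = -Σ p(x) log₂ p(x)
  -1/9 × log₂(1/9) = 0.3522
  -7/9 × log₂(7/9) = 0.2820
  -1/9 × log₂(1/9) = 0.3522
H(X) = 0.9864 bits


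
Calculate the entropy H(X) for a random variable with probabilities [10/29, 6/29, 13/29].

H(X) = -Σ p(x) log₂ p(x)
  -10/29 × log₂(10/29) = 0.5297
  -6/29 × log₂(6/29) = 0.4703
  -13/29 × log₂(13/29) = 0.5189
H(X) = 1.5189 bits


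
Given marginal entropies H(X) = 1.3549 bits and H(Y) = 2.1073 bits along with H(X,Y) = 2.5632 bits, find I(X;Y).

I(X;Y) = H(X) + H(Y) - H(X,Y)
I(X;Y) = 1.3549 + 2.1073 - 2.5632 = 0.899 bits


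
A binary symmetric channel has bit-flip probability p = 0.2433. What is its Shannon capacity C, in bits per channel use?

For BSC with error probability p:
C = 1 - H(p) where H(p) is binary entropy
H(0.2433) = -0.2433 × log₂(0.2433) - 0.7567 × log₂(0.7567)
H(p) = 0.8005
C = 1 - 0.8005 = 0.1995 bits/use


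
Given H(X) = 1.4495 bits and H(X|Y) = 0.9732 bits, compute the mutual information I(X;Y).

I(X;Y) = H(X) - H(X|Y)
I(X;Y) = 1.4495 - 0.9732 = 0.4763 bits


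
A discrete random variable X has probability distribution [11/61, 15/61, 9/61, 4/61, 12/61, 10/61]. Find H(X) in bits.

H(X) = -Σ p(x) log₂ p(x)
  -11/61 × log₂(11/61) = 0.4456
  -15/61 × log₂(15/61) = 0.4977
  -9/61 × log₂(9/61) = 0.4073
  -4/61 × log₂(4/61) = 0.2578
  -12/61 × log₂(12/61) = 0.4615
  -10/61 × log₂(10/61) = 0.4277
H(X) = 2.4975 bits


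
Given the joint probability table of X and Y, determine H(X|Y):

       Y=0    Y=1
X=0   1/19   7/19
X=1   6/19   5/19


H(X|Y) = Σ_y p(y) H(X|Y=y)
  p(Y=0) = 7/19, H(X|Y=0) = 0.5917
  p(Y=1) = 12/19, H(X|Y=1) = 0.9799
H(X|Y) = 0.3684×0.5917 + 0.6316×0.9799 = 0.8368 bits


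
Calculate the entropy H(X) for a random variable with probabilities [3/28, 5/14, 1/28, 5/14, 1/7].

H(X) = -Σ p(x) log₂ p(x)
  -3/28 × log₂(3/28) = 0.3453
  -5/14 × log₂(5/14) = 0.5305
  -1/28 × log₂(1/28) = 0.1717
  -5/14 × log₂(5/14) = 0.5305
  -1/7 × log₂(1/7) = 0.4011
H(X) = 1.9790 bits


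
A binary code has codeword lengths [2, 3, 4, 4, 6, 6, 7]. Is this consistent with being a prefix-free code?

Kraft inequality: Σ 2^(-l_i) ≤ 1 for prefix-free code
Calculating: 2^(-2) + 2^(-3) + 2^(-4) + 2^(-4) + 2^(-6) + 2^(-6) + 2^(-7)
= 0.25 + 0.125 + 0.0625 + 0.0625 + 0.015625 + 0.015625 + 0.0078125
= 0.5391
Since 0.5391 ≤ 1, prefix-free code exists


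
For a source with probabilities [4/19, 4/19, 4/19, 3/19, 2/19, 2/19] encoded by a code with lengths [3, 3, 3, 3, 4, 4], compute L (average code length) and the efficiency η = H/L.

Average length L = Σ p_i × l_i = 3.2105 bits
Entropy H = 2.5240 bits
Efficiency η = H/L × 100% = 78.62%


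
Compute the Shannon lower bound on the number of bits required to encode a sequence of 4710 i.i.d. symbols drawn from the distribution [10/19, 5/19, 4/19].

Entropy H = 1.4675 bits/symbol
Minimum bits = H × n = 1.4675 × 4710
= 6911.73 bits


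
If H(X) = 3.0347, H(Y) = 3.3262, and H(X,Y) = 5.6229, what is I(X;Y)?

I(X;Y) = H(X) + H(Y) - H(X,Y)
I(X;Y) = 3.0347 + 3.3262 - 5.6229 = 0.738 bits


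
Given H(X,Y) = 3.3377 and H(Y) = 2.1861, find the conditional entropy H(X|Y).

Chain rule: H(X,Y) = H(X|Y) + H(Y)
H(X|Y) = H(X,Y) - H(Y) = 3.3377 - 2.1861 = 1.1516 bits


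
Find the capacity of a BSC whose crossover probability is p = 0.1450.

For BSC with error probability p:
C = 1 - H(p) where H(p) is binary entropy
H(0.1450) = -0.1450 × log₂(0.1450) - 0.8550 × log₂(0.8550)
H(p) = 0.5972
C = 1 - 0.5972 = 0.4028 bits/use


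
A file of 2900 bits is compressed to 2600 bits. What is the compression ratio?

Compression ratio = Original / Compressed
= 2900 / 2600 = 1.12:1


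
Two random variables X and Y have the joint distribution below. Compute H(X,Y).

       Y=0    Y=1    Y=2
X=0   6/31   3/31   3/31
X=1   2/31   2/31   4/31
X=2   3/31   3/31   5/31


H(X,Y) = -Σ p(x,y) log₂ p(x,y)
  p(0,0)=6/31: -0.1935 × log₂(0.1935) = 0.4586
  p(0,1)=3/31: -0.0968 × log₂(0.0968) = 0.3261
  p(0,2)=3/31: -0.0968 × log₂(0.0968) = 0.3261
  p(1,0)=2/31: -0.0645 × log₂(0.0645) = 0.2551
  p(1,1)=2/31: -0.0645 × log₂(0.0645) = 0.2551
  p(1,2)=4/31: -0.1290 × log₂(0.1290) = 0.3812
  p(2,0)=3/31: -0.0968 × log₂(0.0968) = 0.3261
  p(2,1)=3/31: -0.0968 × log₂(0.0968) = 0.3261
  p(2,2)=5/31: -0.1613 × log₂(0.1613) = 0.4246
H(X,Y) = 3.0787 bits


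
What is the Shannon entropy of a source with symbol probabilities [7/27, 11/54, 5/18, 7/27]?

H(X) = -Σ p(x) log₂ p(x)
  -7/27 × log₂(7/27) = 0.5049
  -11/54 × log₂(11/54) = 0.4676
  -5/18 × log₂(5/18) = 0.5133
  -7/27 × log₂(7/27) = 0.5049
H(X) = 1.9908 bits


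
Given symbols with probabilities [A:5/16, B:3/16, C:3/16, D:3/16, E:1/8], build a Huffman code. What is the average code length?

Huffman tree construction:
Combine smallest probabilities repeatedly
Resulting codes:
  A: 10 (length 2)
  B: 111 (length 3)
  C: 00 (length 2)
  D: 01 (length 2)
  E: 110 (length 3)
Average length = Σ p(s) × length(s) = 2.3125 bits


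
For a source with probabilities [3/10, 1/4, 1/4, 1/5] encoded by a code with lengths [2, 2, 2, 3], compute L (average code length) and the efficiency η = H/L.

Average length L = Σ p_i × l_i = 2.2000 bits
Entropy H = 1.9855 bits
Efficiency η = H/L × 100% = 90.25%


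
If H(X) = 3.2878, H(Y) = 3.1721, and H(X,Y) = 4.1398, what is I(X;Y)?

I(X;Y) = H(X) + H(Y) - H(X,Y)
I(X;Y) = 3.2878 + 3.1721 - 4.1398 = 2.3201 bits


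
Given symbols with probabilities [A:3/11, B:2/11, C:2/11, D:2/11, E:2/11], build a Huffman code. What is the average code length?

Huffman tree construction:
Combine smallest probabilities repeatedly
Resulting codes:
  A: 10 (length 2)
  B: 110 (length 3)
  C: 111 (length 3)
  D: 00 (length 2)
  E: 01 (length 2)
Average length = Σ p(s) × length(s) = 2.3636 bits


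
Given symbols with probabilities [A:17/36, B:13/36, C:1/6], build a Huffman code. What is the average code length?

Huffman tree construction:
Combine smallest probabilities repeatedly
Resulting codes:
  A: 0 (length 1)
  B: 11 (length 2)
  C: 10 (length 2)
Average length = Σ p(s) × length(s) = 1.5278 bits


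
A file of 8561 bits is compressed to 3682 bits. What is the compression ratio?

Compression ratio = Original / Compressed
= 8561 / 3682 = 2.33:1


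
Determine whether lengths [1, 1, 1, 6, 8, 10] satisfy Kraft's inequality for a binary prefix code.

Kraft inequality: Σ 2^(-l_i) ≤ 1 for prefix-free code
Calculating: 2^(-1) + 2^(-1) + 2^(-1) + 2^(-6) + 2^(-8) + 2^(-10)
= 0.5 + 0.5 + 0.5 + 0.015625 + 0.00390625 + 0.0009765625
= 1.5205
Since 1.5205 > 1, prefix-free code does not exist


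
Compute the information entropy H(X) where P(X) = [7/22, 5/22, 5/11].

H(X) = -Σ p(x) log₂ p(x)
  -7/22 × log₂(7/22) = 0.5257
  -5/22 × log₂(5/22) = 0.4858
  -5/11 × log₂(5/11) = 0.5170
H(X) = 1.5285 bits


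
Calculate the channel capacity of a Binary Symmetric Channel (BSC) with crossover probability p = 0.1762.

For BSC with error probability p:
C = 1 - H(p) where H(p) is binary entropy
H(0.1762) = -0.1762 × log₂(0.1762) - 0.8238 × log₂(0.8238)
H(p) = 0.6717
C = 1 - 0.6717 = 0.3283 bits/use


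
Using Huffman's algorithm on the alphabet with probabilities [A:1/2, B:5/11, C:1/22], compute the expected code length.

Huffman tree construction:
Combine smallest probabilities repeatedly
Resulting codes:
  A: 0 (length 1)
  B: 11 (length 2)
  C: 10 (length 2)
Average length = Σ p(s) × length(s) = 1.5000 bits


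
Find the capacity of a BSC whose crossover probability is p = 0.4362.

For BSC with error probability p:
C = 1 - H(p) where H(p) is binary entropy
H(0.4362) = -0.4362 × log₂(0.4362) - 0.5638 × log₂(0.5638)
H(p) = 0.9882
C = 1 - 0.9882 = 0.0118 bits/use


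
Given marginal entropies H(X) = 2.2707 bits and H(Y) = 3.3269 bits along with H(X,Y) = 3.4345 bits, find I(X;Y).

I(X;Y) = H(X) + H(Y) - H(X,Y)
I(X;Y) = 2.2707 + 3.3269 - 3.4345 = 2.1631 bits


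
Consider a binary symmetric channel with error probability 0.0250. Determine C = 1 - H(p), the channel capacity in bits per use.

For BSC with error probability p:
C = 1 - H(p) where H(p) is binary entropy
H(0.0250) = -0.0250 × log₂(0.0250) - 0.9750 × log₂(0.9750)
H(p) = 0.1687
C = 1 - 0.1687 = 0.8313 bits/use


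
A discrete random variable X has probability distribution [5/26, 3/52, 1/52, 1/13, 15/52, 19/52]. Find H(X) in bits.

H(X) = -Σ p(x) log₂ p(x)
  -5/26 × log₂(5/26) = 0.4574
  -3/52 × log₂(3/52) = 0.2374
  -1/52 × log₂(1/52) = 0.1096
  -1/13 × log₂(1/13) = 0.2846
  -15/52 × log₂(15/52) = 0.5174
  -19/52 × log₂(19/52) = 0.5307
H(X) = 2.1372 bits


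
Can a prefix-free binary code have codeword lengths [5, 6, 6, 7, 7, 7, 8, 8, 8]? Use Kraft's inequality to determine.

Kraft inequality: Σ 2^(-l_i) ≤ 1 for prefix-free code
Calculating: 2^(-5) + 2^(-6) + 2^(-6) + 2^(-7) + 2^(-7) + 2^(-7) + 2^(-8) + 2^(-8) + 2^(-8)
= 0.03125 + 0.015625 + 0.015625 + 0.0078125 + 0.0078125 + 0.0078125 + 0.00390625 + 0.00390625 + 0.00390625
= 0.0977
Since 0.0977 ≤ 1, prefix-free code exists


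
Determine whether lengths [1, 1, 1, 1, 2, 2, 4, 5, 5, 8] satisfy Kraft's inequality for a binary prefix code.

Kraft inequality: Σ 2^(-l_i) ≤ 1 for prefix-free code
Calculating: 2^(-1) + 2^(-1) + 2^(-1) + 2^(-1) + 2^(-2) + 2^(-2) + 2^(-4) + 2^(-5) + 2^(-5) + 2^(-8)
= 0.5 + 0.5 + 0.5 + 0.5 + 0.25 + 0.25 + 0.0625 + 0.03125 + 0.03125 + 0.00390625
= 2.6289
Since 2.6289 > 1, prefix-free code does not exist


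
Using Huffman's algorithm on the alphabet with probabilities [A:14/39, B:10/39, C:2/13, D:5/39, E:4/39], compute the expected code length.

Huffman tree construction:
Combine smallest probabilities repeatedly
Resulting codes:
  A: 11 (length 2)
  B: 10 (length 2)
  C: 00 (length 2)
  D: 011 (length 3)
  E: 010 (length 3)
Average length = Σ p(s) × length(s) = 2.2308 bits


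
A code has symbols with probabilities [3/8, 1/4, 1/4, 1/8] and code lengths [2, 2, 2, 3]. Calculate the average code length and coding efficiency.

Average length L = Σ p_i × l_i = 2.1250 bits
Entropy H = 1.9056 bits
Efficiency η = H/L × 100% = 89.68%


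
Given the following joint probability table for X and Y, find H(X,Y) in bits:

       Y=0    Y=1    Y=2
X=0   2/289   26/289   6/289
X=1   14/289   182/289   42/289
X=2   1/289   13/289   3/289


H(X,Y) = -Σ p(x,y) log₂ p(x,y)
  p(0,0)=2/289: -0.0069 × log₂(0.0069) = 0.0497
  p(0,1)=26/289: -0.0900 × log₂(0.0900) = 0.3126
  p(0,2)=6/289: -0.0208 × log₂(0.0208) = 0.1161
  p(1,0)=14/289: -0.0484 × log₂(0.0484) = 0.2116
  p(1,1)=182/289: -0.6298 × log₂(0.6298) = 0.4201
  p(1,2)=42/289: -0.1453 × log₂(0.1453) = 0.4044
  p(2,0)=1/289: -0.0035 × log₂(0.0035) = 0.0283
  p(2,1)=13/289: -0.0450 × log₂(0.0450) = 0.2013
  p(2,2)=3/289: -0.0104 × log₂(0.0104) = 0.0684
H(X,Y) = 1.8124 bits


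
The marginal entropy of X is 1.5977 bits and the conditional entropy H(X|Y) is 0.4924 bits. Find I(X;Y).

I(X;Y) = H(X) - H(X|Y)
I(X;Y) = 1.5977 - 0.4924 = 1.1053 bits


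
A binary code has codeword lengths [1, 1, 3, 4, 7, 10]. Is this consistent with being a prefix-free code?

Kraft inequality: Σ 2^(-l_i) ≤ 1 for prefix-free code
Calculating: 2^(-1) + 2^(-1) + 2^(-3) + 2^(-4) + 2^(-7) + 2^(-10)
= 0.5 + 0.5 + 0.125 + 0.0625 + 0.0078125 + 0.0009765625
= 1.1963
Since 1.1963 > 1, prefix-free code does not exist


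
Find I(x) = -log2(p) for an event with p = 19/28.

Information content I(x) = -log₂(p(x))
I = -log₂(19/28) = -log₂(0.6786)
I = 0.5594 bits


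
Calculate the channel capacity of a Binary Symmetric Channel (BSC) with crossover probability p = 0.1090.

For BSC with error probability p:
C = 1 - H(p) where H(p) is binary entropy
H(0.1090) = -0.1090 × log₂(0.1090) - 0.8910 × log₂(0.8910)
H(p) = 0.4969
C = 1 - 0.4969 = 0.5031 bits/use


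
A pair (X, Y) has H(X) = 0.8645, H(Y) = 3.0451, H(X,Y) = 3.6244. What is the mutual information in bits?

I(X;Y) = H(X) + H(Y) - H(X,Y)
I(X;Y) = 0.8645 + 3.0451 - 3.6244 = 0.2852 bits


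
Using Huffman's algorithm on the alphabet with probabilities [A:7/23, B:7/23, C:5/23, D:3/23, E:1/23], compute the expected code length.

Huffman tree construction:
Combine smallest probabilities repeatedly
Resulting codes:
  A: 10 (length 2)
  B: 11 (length 2)
  C: 01 (length 2)
  D: 001 (length 3)
  E: 000 (length 3)
Average length = Σ p(s) × length(s) = 2.1739 bits


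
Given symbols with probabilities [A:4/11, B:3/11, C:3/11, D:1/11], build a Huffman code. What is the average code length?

Huffman tree construction:
Combine smallest probabilities repeatedly
Resulting codes:
  A: 11 (length 2)
  B: 01 (length 2)
  C: 10 (length 2)
  D: 00 (length 2)
Average length = Σ p(s) × length(s) = 2.0000 bits


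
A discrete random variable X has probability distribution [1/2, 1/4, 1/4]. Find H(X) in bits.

H(X) = -Σ p(x) log₂ p(x)
  -1/2 × log₂(1/2) = 0.5000
  -1/4 × log₂(1/4) = 0.5000
  -1/4 × log₂(1/4) = 0.5000
H(X) = 1.5000 bits


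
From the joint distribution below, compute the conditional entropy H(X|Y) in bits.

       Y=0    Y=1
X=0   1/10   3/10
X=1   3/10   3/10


H(X|Y) = Σ_y p(y) H(X|Y=y)
  p(Y=0) = 2/5, H(X|Y=0) = 0.8113
  p(Y=1) = 3/5, H(X|Y=1) = 1.0000
H(X|Y) = 0.4000×0.8113 + 0.6000×1.0000 = 0.9245 bits


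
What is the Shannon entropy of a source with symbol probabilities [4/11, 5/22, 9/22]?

H(X) = -Σ p(x) log₂ p(x)
  -4/11 × log₂(4/11) = 0.5307
  -5/22 × log₂(5/22) = 0.4858
  -9/22 × log₂(9/22) = 0.5275
H(X) = 1.5440 bits


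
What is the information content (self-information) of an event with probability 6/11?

Information content I(x) = -log₂(p(x))
I = -log₂(6/11) = -log₂(0.5455)
I = 0.8745 bits


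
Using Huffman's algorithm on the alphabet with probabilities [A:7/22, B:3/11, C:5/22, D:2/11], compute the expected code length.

Huffman tree construction:
Combine smallest probabilities repeatedly
Resulting codes:
  A: 11 (length 2)
  B: 10 (length 2)
  C: 01 (length 2)
  D: 00 (length 2)
Average length = Σ p(s) × length(s) = 2.0000 bits


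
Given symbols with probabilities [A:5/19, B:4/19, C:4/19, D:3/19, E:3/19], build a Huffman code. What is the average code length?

Huffman tree construction:
Combine smallest probabilities repeatedly
Resulting codes:
  A: 10 (length 2)
  B: 00 (length 2)
  C: 01 (length 2)
  D: 110 (length 3)
  E: 111 (length 3)
Average length = Σ p(s) × length(s) = 2.3158 bits


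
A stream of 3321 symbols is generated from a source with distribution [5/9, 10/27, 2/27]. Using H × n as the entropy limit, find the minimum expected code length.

Entropy H = 1.2800 bits/symbol
Minimum bits = H × n = 1.2800 × 3321
= 4250.80 bits


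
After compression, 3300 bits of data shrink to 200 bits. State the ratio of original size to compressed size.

Compression ratio = Original / Compressed
= 3300 / 200 = 16.50:1


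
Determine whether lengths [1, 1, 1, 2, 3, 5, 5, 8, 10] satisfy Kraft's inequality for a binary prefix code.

Kraft inequality: Σ 2^(-l_i) ≤ 1 for prefix-free code
Calculating: 2^(-1) + 2^(-1) + 2^(-1) + 2^(-2) + 2^(-3) + 2^(-5) + 2^(-5) + 2^(-8) + 2^(-10)
= 0.5 + 0.5 + 0.5 + 0.25 + 0.125 + 0.03125 + 0.03125 + 0.00390625 + 0.0009765625
= 1.9424
Since 1.9424 > 1, prefix-free code does not exist


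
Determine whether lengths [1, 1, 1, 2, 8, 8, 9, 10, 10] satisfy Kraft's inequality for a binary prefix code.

Kraft inequality: Σ 2^(-l_i) ≤ 1 for prefix-free code
Calculating: 2^(-1) + 2^(-1) + 2^(-1) + 2^(-2) + 2^(-8) + 2^(-8) + 2^(-9) + 2^(-10) + 2^(-10)
= 0.5 + 0.5 + 0.5 + 0.25 + 0.00390625 + 0.00390625 + 0.001953125 + 0.0009765625 + 0.0009765625
= 1.7617
Since 1.7617 > 1, prefix-free code does not exist


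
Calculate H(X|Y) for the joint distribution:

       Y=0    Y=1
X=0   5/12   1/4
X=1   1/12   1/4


H(X|Y) = Σ_y p(y) H(X|Y=y)
  p(Y=0) = 1/2, H(X|Y=0) = 0.6500
  p(Y=1) = 1/2, H(X|Y=1) = 1.0000
H(X|Y) = 0.5000×0.6500 + 0.5000×1.0000 = 0.8250 bits


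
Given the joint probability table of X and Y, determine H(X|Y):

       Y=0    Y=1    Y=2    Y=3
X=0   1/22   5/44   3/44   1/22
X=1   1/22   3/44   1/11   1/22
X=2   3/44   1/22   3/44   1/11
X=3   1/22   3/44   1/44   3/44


H(X|Y) = Σ_y p(y) H(X|Y=y)
  p(Y=0) = 9/44, H(X|Y=0) = 1.9749
  p(Y=1) = 13/44, H(X|Y=1) = 1.9220
  p(Y=2) = 1/4, H(X|Y=2) = 1.8676
  p(Y=3) = 1/4, H(X|Y=3) = 1.9363
H(X|Y) = 0.2045×1.9749 + 0.2955×1.9220 + 0.2500×1.8676 + 0.2500×1.9363 = 1.9228 bits


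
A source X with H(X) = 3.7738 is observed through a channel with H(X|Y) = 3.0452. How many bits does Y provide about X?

I(X;Y) = H(X) - H(X|Y)
I(X;Y) = 3.7738 - 3.0452 = 0.7286 bits


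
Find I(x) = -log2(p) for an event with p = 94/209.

Information content I(x) = -log₂(p(x))
I = -log₂(94/209) = -log₂(0.4498)
I = 1.1528 bits


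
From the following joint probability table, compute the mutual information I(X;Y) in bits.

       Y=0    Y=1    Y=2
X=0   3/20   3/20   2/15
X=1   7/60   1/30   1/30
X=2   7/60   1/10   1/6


H(X) = 1.5018, H(Y) = 1.5741, H(X,Y) = 3.0220
I(X;Y) = H(X) + H(Y) - H(X,Y) = 0.0538 bits


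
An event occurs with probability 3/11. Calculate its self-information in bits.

Information content I(x) = -log₂(p(x))
I = -log₂(3/11) = -log₂(0.2727)
I = 1.8745 bits


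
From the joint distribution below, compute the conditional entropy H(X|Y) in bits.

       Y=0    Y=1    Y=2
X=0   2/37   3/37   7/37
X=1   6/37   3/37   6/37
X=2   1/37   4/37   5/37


H(X|Y) = Σ_y p(y) H(X|Y=y)
  p(Y=0) = 9/37, H(X|Y=0) = 1.2244
  p(Y=1) = 10/37, H(X|Y=1) = 1.5710
  p(Y=2) = 18/37, H(X|Y=2) = 1.5715
H(X|Y) = 0.2432×1.2244 + 0.2703×1.5710 + 0.4865×1.5715 = 1.4869 bits


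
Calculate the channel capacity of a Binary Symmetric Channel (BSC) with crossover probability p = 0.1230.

For BSC with error probability p:
C = 1 - H(p) where H(p) is binary entropy
H(0.1230) = -0.1230 × log₂(0.1230) - 0.8770 × log₂(0.8770)
H(p) = 0.5379
C = 1 - 0.5379 = 0.4621 bits/use


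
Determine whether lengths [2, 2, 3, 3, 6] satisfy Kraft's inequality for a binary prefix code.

Kraft inequality: Σ 2^(-l_i) ≤ 1 for prefix-free code
Calculating: 2^(-2) + 2^(-2) + 2^(-3) + 2^(-3) + 2^(-6)
= 0.25 + 0.25 + 0.125 + 0.125 + 0.015625
= 0.7656
Since 0.7656 ≤ 1, prefix-free code exists


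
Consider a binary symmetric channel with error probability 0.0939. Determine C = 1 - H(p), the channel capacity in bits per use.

For BSC with error probability p:
C = 1 - H(p) where H(p) is binary entropy
H(0.0939) = -0.0939 × log₂(0.0939) - 0.9061 × log₂(0.9061)
H(p) = 0.4494
C = 1 - 0.4494 = 0.5506 bits/use


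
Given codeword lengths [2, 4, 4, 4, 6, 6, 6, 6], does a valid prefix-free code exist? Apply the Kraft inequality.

Kraft inequality: Σ 2^(-l_i) ≤ 1 for prefix-free code
Calculating: 2^(-2) + 2^(-4) + 2^(-4) + 2^(-4) + 2^(-6) + 2^(-6) + 2^(-6) + 2^(-6)
= 0.25 + 0.0625 + 0.0625 + 0.0625 + 0.015625 + 0.015625 + 0.015625 + 0.015625
= 0.5000
Since 0.5000 ≤ 1, prefix-free code exists


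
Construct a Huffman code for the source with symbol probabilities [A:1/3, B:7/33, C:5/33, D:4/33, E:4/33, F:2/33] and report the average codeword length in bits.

Huffman tree construction:
Combine smallest probabilities repeatedly
Resulting codes:
  A: 11 (length 2)
  B: 01 (length 2)
  C: 101 (length 3)
  D: 001 (length 3)
  E: 100 (length 3)
  F: 000 (length 3)
Average length = Σ p(s) × length(s) = 2.4545 bits


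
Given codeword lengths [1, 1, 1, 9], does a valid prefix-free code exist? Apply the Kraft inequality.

Kraft inequality: Σ 2^(-l_i) ≤ 1 for prefix-free code
Calculating: 2^(-1) + 2^(-1) + 2^(-1) + 2^(-9)
= 0.5 + 0.5 + 0.5 + 0.001953125
= 1.5020
Since 1.5020 > 1, prefix-free code does not exist


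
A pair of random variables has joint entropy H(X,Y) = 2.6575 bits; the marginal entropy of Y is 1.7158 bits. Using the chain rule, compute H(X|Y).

Chain rule: H(X,Y) = H(X|Y) + H(Y)
H(X|Y) = H(X,Y) - H(Y) = 2.6575 - 1.7158 = 0.9417 bits


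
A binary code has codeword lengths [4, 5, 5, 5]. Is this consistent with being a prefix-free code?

Kraft inequality: Σ 2^(-l_i) ≤ 1 for prefix-free code
Calculating: 2^(-4) + 2^(-5) + 2^(-5) + 2^(-5)
= 0.0625 + 0.03125 + 0.03125 + 0.03125
= 0.1562
Since 0.1562 ≤ 1, prefix-free code exists


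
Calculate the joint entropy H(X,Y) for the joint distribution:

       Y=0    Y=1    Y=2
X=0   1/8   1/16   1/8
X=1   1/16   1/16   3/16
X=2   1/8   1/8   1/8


H(X,Y) = -Σ p(x,y) log₂ p(x,y)
  p(0,0)=1/8: -0.1250 × log₂(0.1250) = 0.3750
  p(0,1)=1/16: -0.0625 × log₂(0.0625) = 0.2500
  p(0,2)=1/8: -0.1250 × log₂(0.1250) = 0.3750
  p(1,0)=1/16: -0.0625 × log₂(0.0625) = 0.2500
  p(1,1)=1/16: -0.0625 × log₂(0.0625) = 0.2500
  p(1,2)=3/16: -0.1875 × log₂(0.1875) = 0.4528
  p(2,0)=1/8: -0.1250 × log₂(0.1250) = 0.3750
  p(2,1)=1/8: -0.1250 × log₂(0.1250) = 0.3750
  p(2,2)=1/8: -0.1250 × log₂(0.1250) = 0.3750
H(X,Y) = 3.0778 bits


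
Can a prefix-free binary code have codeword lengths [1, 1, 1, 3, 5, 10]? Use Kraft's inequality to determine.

Kraft inequality: Σ 2^(-l_i) ≤ 1 for prefix-free code
Calculating: 2^(-1) + 2^(-1) + 2^(-1) + 2^(-3) + 2^(-5) + 2^(-10)
= 0.5 + 0.5 + 0.5 + 0.125 + 0.03125 + 0.0009765625
= 1.6572
Since 1.6572 > 1, prefix-free code does not exist


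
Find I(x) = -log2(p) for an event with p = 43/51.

Information content I(x) = -log₂(p(x))
I = -log₂(43/51) = -log₂(0.8431)
I = 0.2462 bits


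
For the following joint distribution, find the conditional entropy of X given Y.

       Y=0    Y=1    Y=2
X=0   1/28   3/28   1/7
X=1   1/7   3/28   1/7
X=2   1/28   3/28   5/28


H(X|Y) = Σ_y p(y) H(X|Y=y)
  p(Y=0) = 3/14, H(X|Y=0) = 1.2516
  p(Y=1) = 9/28, H(X|Y=1) = 1.5850
  p(Y=2) = 13/28, H(X|Y=2) = 1.5766
H(X|Y) = 0.2143×1.2516 + 0.3214×1.5850 + 0.4643×1.5766 = 1.5097 bits


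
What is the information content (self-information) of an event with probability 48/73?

Information content I(x) = -log₂(p(x))
I = -log₂(48/73) = -log₂(0.6575)
I = 0.6049 bits


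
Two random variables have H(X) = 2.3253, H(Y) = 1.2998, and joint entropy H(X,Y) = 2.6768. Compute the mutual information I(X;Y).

I(X;Y) = H(X) + H(Y) - H(X,Y)
I(X;Y) = 2.3253 + 1.2998 - 2.6768 = 0.9483 bits
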